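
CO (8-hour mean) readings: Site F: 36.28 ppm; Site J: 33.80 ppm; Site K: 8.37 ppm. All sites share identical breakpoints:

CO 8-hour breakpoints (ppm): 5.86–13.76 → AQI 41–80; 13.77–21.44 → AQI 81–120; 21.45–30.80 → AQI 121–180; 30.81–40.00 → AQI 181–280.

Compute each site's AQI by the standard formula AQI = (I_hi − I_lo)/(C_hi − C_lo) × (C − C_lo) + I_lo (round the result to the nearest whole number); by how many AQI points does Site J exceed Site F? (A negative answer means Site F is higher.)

Site F: 36.28 lies in 30.81–40.00, so I_lo=181, I_hi=280, C_lo=30.81, C_hi=40.00.
(280−181)/(40.00−30.81) × (36.28−30.81) + 181 = 99/9.19 × 5.47 + 181 ≈ 239.93 → 240.
Site J 33.80: bracket 30.81–40.00 → index 181–280; slope 99/9.19, offset 2.99.
AQI = 181 + 99/9.19·2.99 ≈ 213.21 ⇒ 213.
Site K: row 5.86–13.76 (AQI 41–80). (80−41)·(8.37−5.86)/(13.76−5.86) + 41 = 39·2.51/7.90 + 41 ≈ 53.39 → 53.
AQIs: Site F=240, Site J=213, Site K=53. Site J (213) − Site F (240) = -27.

-27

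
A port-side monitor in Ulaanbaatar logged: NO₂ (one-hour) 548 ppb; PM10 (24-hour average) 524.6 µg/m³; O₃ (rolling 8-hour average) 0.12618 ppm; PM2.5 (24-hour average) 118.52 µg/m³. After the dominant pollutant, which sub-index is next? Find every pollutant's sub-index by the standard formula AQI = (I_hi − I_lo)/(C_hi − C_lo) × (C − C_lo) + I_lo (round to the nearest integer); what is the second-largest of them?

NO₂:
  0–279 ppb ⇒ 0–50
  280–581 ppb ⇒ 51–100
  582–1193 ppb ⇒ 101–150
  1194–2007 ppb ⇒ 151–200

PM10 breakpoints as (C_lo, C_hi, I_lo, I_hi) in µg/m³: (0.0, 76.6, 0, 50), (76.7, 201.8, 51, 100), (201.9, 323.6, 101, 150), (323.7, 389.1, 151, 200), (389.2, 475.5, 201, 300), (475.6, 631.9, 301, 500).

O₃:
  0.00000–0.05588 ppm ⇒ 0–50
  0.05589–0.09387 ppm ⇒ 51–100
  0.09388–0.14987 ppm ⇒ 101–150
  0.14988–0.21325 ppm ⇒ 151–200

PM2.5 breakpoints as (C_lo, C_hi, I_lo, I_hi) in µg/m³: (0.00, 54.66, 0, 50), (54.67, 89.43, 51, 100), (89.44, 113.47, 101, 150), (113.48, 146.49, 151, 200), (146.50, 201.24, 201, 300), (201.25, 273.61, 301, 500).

158

NO₂ 548: bracket 280–581 → index 51–100; slope 49/301, offset 268.
AQI = 51 + 49/301·268 ≈ 94.63 ⇒ 95.
PM10: row 475.6–631.9 (AQI 301–500). (500−301)·(524.6−475.6)/(631.9−475.6) + 301 = 199·49.0/156.3 + 301 ≈ 363.39 → 363.
O₃: 0.12618 ∈ [0.09388, 0.14987] ↔ index [101, 150].
101 + (0.12618−0.09388)·(150−101)/(0.14987−0.09388) = 101 + 0.03230·49/0.05599 ≈ 129.27, so AQI = 129.
PM2.5: 118.52 ∈ [113.48, 146.49] ↔ index [151, 200].
151 + (118.52−113.48)·(200−151)/(146.49−113.48) = 151 + 5.04·49/33.01 ≈ 158.48, so AQI = 158.
Sub-indices: NO₂→95, PM10→363, O₃→129, PM2.5→158. Ranked high→low: 363, 158, 129, 95. Second-highest sub-index = 158.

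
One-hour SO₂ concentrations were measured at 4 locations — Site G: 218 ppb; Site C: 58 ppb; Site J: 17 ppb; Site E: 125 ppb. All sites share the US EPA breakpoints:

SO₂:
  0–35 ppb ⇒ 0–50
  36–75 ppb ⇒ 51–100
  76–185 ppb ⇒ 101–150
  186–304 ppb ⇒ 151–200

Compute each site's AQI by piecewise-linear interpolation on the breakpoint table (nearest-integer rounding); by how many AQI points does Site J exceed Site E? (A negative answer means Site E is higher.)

Site G 218: bracket 186–304 → index 151–200; slope 49/118, offset 32.
AQI = 151 + 49/118·32 ≈ 164.29 ⇒ 164.
Site C 58: bracket 36–75 → index 51–100; slope 49/39, offset 22.
AQI = 51 + 49/39·22 ≈ 78.64 ⇒ 79.
Site J: 17 lies in 0–35, so I_lo=0, I_hi=50, C_lo=0, C_hi=35.
(50−0)/(35−0) × (17−0) + 0 = 50/35 × 17 + 0 ≈ 24.29 → 24.
Site E: 125 ∈ [76, 185] ↔ index [101, 150].
101 + (125−76)·(150−101)/(185−76) = 101 + 49·49/109 ≈ 123.03, so AQI = 123.
AQIs: Site G=164, Site C=79, Site J=24, Site E=123. Site J (24) − Site E (123) = -99.

-99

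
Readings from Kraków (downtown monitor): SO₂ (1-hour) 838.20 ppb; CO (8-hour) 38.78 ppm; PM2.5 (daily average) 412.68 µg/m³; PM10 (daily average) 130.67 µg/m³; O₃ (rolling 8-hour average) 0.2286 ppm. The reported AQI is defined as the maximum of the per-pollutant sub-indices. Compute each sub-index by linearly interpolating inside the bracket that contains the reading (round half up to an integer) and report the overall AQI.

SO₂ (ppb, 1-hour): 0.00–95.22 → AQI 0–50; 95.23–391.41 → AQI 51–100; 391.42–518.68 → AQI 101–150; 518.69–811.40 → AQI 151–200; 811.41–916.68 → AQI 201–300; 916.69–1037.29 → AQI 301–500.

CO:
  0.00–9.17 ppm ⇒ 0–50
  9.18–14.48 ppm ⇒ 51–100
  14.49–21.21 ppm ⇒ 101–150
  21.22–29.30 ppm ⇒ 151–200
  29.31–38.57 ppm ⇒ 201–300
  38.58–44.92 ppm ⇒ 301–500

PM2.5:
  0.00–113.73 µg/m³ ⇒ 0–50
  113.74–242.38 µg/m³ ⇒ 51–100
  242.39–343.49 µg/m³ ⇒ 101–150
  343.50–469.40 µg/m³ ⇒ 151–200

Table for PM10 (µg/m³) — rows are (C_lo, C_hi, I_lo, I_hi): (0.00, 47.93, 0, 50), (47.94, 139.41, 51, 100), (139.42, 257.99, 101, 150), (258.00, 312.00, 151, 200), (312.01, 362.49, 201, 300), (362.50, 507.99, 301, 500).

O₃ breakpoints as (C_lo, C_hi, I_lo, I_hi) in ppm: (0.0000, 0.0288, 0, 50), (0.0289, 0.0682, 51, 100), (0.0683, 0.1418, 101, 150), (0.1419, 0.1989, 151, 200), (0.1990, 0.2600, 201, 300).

SO₂: row 811.41–916.68 (AQI 201–300). (300−201)·(838.20−811.41)/(916.68−811.41) + 201 = 99·26.79/105.27 + 201 ≈ 226.19 → 226.
CO: 38.78 lies in 38.58–44.92, so I_lo=301, I_hi=500, C_lo=38.58, C_hi=44.92.
(500−301)/(44.92−38.58) × (38.78−38.58) + 301 = 199/6.34 × 0.20 + 301 ≈ 307.28 → 307.
PM2.5: 412.68 lies in 343.50–469.40, so I_lo=151, I_hi=200, C_lo=343.50, C_hi=469.40.
(200−151)/(469.40−343.50) × (412.68−343.50) + 151 = 49/125.90 × 69.18 + 151 ≈ 177.92 → 178.
PM10 130.67: bracket 47.94–139.41 → index 51–100; slope 49/91.47, offset 82.73.
AQI = 51 + 49/91.47·82.73 ≈ 95.32 ⇒ 95.
O₃ 0.2286: bracket 0.1990–0.2600 → index 201–300; slope 99/0.0610, offset 0.0296.
AQI = 201 + 99/0.0610·0.0296 ≈ 249.04 ⇒ 249.
Sub-indices: SO₂→226, CO→307, PM2.5→178, PM10→95, O₃→249. Overall AQI = max = 307; dominant pollutant is CO.

307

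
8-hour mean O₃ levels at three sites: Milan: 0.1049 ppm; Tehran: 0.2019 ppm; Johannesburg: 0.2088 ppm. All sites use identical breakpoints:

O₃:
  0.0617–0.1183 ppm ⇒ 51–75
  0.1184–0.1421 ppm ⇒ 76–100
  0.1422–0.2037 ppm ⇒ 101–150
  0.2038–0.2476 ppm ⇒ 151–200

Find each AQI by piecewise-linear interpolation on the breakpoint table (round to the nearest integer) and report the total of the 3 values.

375

Milan: row 0.0617–0.1183 (AQI 51–75). (75−51)·(0.1049−0.0617)/(0.1183−0.0617) + 51 = 24·0.0432/0.0566 + 51 ≈ 69.32 → 69.
Tehran: 0.2019 ∈ [0.1422, 0.2037] ↔ index [101, 150].
101 + (0.2019−0.1422)·(150−101)/(0.2037−0.1422) = 101 + 0.0597·49/0.0615 ≈ 148.57, so AQI = 149.
Johannesburg: 0.2088 ∈ [0.2038, 0.2476] ↔ index [151, 200].
151 + (0.2088−0.2038)·(200−151)/(0.2476−0.2038) = 151 + 0.0050·49/0.0438 ≈ 156.59, so AQI = 157.
AQIs: Milan=69, Tehran=149, Johannesburg=157. Sum = 69 + 149 + 157 = 375.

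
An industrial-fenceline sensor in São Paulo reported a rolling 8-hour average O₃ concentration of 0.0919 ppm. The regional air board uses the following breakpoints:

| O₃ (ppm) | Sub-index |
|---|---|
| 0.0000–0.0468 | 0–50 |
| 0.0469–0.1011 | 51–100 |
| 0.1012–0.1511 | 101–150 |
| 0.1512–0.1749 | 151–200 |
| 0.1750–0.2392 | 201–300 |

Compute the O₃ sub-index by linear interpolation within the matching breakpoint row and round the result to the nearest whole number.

92

O₃: 0.0919 lies in 0.0469–0.1011, so I_lo=51, I_hi=100, C_lo=0.0469, C_hi=0.1011.
(100−51)/(0.1011−0.0469) × (0.0919−0.0469) + 51 = 49/0.0542 × 0.0450 + 51 ≈ 91.68 → 92.
AQI 92 falls in the Moderate category.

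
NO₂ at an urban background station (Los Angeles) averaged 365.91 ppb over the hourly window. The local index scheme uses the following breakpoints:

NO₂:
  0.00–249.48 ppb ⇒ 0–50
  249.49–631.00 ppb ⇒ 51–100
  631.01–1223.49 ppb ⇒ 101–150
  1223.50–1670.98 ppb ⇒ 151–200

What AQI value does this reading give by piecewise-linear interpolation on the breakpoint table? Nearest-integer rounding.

66

NO₂: 365.91 ∈ [249.49, 631.00] ↔ index [51, 100].
51 + (365.91−249.49)·(100−51)/(631.00−249.49) = 51 + 116.42·49/381.51 ≈ 65.95, so AQI = 66.
AQI 66 falls in the Moderate category.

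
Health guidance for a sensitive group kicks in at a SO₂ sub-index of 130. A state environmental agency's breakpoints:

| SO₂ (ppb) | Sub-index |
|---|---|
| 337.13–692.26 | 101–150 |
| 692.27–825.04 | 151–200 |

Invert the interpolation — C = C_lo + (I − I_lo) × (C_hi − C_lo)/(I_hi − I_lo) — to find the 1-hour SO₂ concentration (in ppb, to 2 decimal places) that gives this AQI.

AQI 130 lies in the 101–150 band, which corresponds to 337.13–692.26 ppb.
C = 337.13 + (130−101)×(692.26−337.13)/(150−101) = 337.13 + 29×355.13/49 ≈ 547.3090 ppb → 547.31 ppb to 2 dp.

547.31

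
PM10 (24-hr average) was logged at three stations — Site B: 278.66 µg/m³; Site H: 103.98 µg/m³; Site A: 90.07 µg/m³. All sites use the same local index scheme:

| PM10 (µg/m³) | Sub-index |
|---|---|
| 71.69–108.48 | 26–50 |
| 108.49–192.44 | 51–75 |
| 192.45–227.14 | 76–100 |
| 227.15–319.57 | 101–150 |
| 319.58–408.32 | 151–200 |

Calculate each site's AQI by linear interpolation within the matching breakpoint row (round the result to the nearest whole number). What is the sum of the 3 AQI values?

Site B: 278.66 ∈ [227.15, 319.57] ↔ index [101, 150].
101 + (278.66−227.15)·(150−101)/(319.57−227.15) = 101 + 51.51·49/92.42 ≈ 128.31, so AQI = 128.
Site H 103.98: bracket 71.69–108.48 → index 26–50; slope 24/36.79, offset 32.29.
AQI = 26 + 24/36.79·32.29 ≈ 47.06 ⇒ 47.
Site A: 90.07 ∈ [71.69, 108.48] ↔ index [26, 50].
26 + (90.07−71.69)·(50−26)/(108.48−71.69) = 26 + 18.38·24/36.79 ≈ 37.99, so AQI = 38.
AQIs: Site B=128, Site H=47, Site A=38. Sum = 128 + 47 + 38 = 213.

213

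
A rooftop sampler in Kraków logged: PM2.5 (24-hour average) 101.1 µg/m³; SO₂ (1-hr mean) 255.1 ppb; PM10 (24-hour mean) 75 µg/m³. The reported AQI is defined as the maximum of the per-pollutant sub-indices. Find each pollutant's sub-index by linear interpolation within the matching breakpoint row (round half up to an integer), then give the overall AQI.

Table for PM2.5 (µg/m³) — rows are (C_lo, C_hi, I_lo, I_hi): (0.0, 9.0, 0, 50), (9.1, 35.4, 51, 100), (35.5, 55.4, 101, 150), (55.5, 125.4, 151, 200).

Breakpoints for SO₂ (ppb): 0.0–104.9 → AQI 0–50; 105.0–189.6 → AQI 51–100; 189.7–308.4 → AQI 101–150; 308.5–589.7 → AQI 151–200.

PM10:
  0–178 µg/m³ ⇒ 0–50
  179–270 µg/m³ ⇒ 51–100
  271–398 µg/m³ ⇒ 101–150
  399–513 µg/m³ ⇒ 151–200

PM2.5: 101.1 lies in 55.5–125.4, so I_lo=151, I_hi=200, C_lo=55.5, C_hi=125.4.
(200−151)/(125.4−55.5) × (101.1−55.5) + 151 = 49/69.9 × 45.6 + 151 ≈ 182.97 → 183.
SO₂ 255.1: bracket 189.7–308.4 → index 101–150; slope 49/118.7, offset 65.4.
AQI = 101 + 49/118.7·65.4 ≈ 128.00 ⇒ 128.
PM10 75: bracket 0–178 → index 0–50; slope 50/178, offset 75.
AQI = 0 + 50/178·75 ≈ 21.07 ⇒ 21.
Sub-indices: PM2.5→183, SO₂→128, PM10→21. Overall AQI = max = 183; dominant pollutant is PM2.5.
AQI 183: Unhealthy.

183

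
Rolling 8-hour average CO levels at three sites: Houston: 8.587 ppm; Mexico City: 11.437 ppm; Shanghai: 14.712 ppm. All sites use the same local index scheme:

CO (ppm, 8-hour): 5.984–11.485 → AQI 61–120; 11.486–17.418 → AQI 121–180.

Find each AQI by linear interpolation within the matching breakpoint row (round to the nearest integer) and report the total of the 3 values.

Houston: 8.587 lies in 5.984–11.485, so I_lo=61, I_hi=120, C_lo=5.984, C_hi=11.485.
(120−61)/(11.485−5.984) × (8.587−5.984) + 61 = 59/5.501 × 2.603 + 61 ≈ 88.92 → 89.
Mexico City: 11.437 lies in 5.984–11.485, so I_lo=61, I_hi=120, C_lo=5.984, C_hi=11.485.
(120−61)/(11.485−5.984) × (11.437−5.984) + 61 = 59/5.501 × 5.453 + 61 ≈ 119.49 → 119.
Shanghai: row 11.486–17.418 (AQI 121–180). (180−121)·(14.712−11.486)/(17.418−11.486) + 121 = 59·3.226/5.932 + 121 ≈ 153.09 → 153.
AQIs: Houston=89, Mexico City=119, Shanghai=153. Sum = 89 + 119 + 153 = 361.

361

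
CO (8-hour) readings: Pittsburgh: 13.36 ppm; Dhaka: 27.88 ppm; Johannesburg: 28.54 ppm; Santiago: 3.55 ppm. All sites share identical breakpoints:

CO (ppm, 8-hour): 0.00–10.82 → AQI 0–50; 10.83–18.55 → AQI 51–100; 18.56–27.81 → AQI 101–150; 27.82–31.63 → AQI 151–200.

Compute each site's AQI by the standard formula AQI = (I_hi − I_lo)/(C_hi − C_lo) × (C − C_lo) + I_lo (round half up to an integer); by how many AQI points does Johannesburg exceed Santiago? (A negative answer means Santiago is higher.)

144

Pittsburgh: 13.36 ∈ [10.83, 18.55] ↔ index [51, 100].
51 + (13.36−10.83)·(100−51)/(18.55−10.83) = 51 + 2.53·49/7.72 ≈ 67.06, so AQI = 67.
Dhaka: 27.88 ∈ [27.82, 31.63] ↔ index [151, 200].
151 + (27.88−27.82)·(200−151)/(31.63−27.82) = 151 + 0.06·49/3.81 ≈ 151.77, so AQI = 152.
Johannesburg: 28.54 lies in 27.82–31.63, so I_lo=151, I_hi=200, C_lo=27.82, C_hi=31.63.
(200−151)/(31.63−27.82) × (28.54−27.82) + 151 = 49/3.81 × 0.72 + 151 ≈ 160.26 → 160.
Santiago: row 0.00–10.82 (AQI 0–50). (50−0)·(3.55−0.00)/(10.82−0.00) + 0 = 50·3.55/10.82 + 0 ≈ 16.40 → 16.
AQIs: Pittsburgh=67, Dhaka=152, Johannesburg=160, Santiago=16. Johannesburg (160) − Santiago (16) = 144.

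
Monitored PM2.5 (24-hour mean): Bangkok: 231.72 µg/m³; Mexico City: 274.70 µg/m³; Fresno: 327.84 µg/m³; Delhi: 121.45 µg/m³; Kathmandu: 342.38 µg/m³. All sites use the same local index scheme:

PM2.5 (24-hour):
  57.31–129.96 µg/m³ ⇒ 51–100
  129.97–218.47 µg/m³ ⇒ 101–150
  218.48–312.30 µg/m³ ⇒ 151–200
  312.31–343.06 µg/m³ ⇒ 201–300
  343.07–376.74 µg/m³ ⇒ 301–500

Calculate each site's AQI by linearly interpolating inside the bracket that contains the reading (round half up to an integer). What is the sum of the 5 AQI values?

Bangkok: 231.72 ∈ [218.48, 312.30] ↔ index [151, 200].
151 + (231.72−218.48)·(200−151)/(312.30−218.48) = 151 + 13.24·49/93.82 ≈ 157.91, so AQI = 158.
Mexico City: 274.70 lies in 218.48–312.30, so I_lo=151, I_hi=200, C_lo=218.48, C_hi=312.30.
(200−151)/(312.30−218.48) × (274.70−218.48) + 151 = 49/93.82 × 56.22 + 151 ≈ 180.36 → 180.
Fresno 327.84: bracket 312.31–343.06 → index 201–300; slope 99/30.75, offset 15.53.
AQI = 201 + 99/30.75·15.53 ≈ 251.00 ⇒ 251.
Delhi 121.45: bracket 57.31–129.96 → index 51–100; slope 49/72.65, offset 64.14.
AQI = 51 + 49/72.65·64.14 ≈ 94.26 ⇒ 94.
Kathmandu: row 312.31–343.06 (AQI 201–300). (300−201)·(342.38−312.31)/(343.06−312.31) + 201 = 99·30.07/30.75 + 201 ≈ 297.81 → 298.
AQIs: Bangkok=158, Mexico City=180, Fresno=251, Delhi=94, Kathmandu=298. Sum = 158 + 180 + 251 + 94 + 298 = 981.

981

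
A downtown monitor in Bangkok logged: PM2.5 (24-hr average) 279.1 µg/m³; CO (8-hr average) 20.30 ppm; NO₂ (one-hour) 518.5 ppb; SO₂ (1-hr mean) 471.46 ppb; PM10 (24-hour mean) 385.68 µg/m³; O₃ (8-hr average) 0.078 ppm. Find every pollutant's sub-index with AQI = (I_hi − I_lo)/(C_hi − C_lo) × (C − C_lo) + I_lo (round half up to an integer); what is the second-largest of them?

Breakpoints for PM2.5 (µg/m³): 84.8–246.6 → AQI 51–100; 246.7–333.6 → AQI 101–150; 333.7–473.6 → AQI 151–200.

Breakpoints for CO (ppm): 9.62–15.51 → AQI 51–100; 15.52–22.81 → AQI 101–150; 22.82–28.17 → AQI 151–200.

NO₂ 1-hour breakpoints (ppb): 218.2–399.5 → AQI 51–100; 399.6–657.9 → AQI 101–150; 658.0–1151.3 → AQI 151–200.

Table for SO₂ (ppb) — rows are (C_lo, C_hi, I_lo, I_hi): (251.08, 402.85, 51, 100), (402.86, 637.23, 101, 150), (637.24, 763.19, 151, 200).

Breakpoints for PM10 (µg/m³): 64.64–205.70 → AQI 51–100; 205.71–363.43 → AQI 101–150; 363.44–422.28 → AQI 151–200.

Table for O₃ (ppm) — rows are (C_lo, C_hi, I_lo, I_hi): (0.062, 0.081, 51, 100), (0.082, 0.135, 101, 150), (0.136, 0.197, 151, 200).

133

PM2.5: row 246.7–333.6 (AQI 101–150). (150−101)·(279.1−246.7)/(333.6−246.7) + 101 = 49·32.4/86.9 + 101 ≈ 119.27 → 119.
CO: row 15.52–22.81 (AQI 101–150). (150−101)·(20.30−15.52)/(22.81−15.52) + 101 = 49·4.78/7.29 + 101 ≈ 133.13 → 133.
NO₂ 518.5: bracket 399.6–657.9 → index 101–150; slope 49/258.3, offset 118.9.
AQI = 101 + 49/258.3·118.9 ≈ 123.56 ⇒ 124.
SO₂: 471.46 lies in 402.86–637.23, so I_lo=101, I_hi=150, C_lo=402.86, C_hi=637.23.
(150−101)/(637.23−402.86) × (471.46−402.86) + 101 = 49/234.37 × 68.60 + 101 ≈ 115.34 → 115.
PM10: 385.68 ∈ [363.44, 422.28] ↔ index [151, 200].
151 + (385.68−363.44)·(200−151)/(422.28−363.44) = 151 + 22.24·49/58.84 ≈ 169.52, so AQI = 170.
O₃: 0.078 lies in 0.062–0.081, so I_lo=51, I_hi=100, C_lo=0.062, C_hi=0.081.
(100−51)/(0.081−0.062) × (0.078−0.062) + 51 = 49/0.019 × 0.016 + 51 ≈ 92.26 → 92.
Sub-indices: PM2.5→119, CO→133, NO₂→124, SO₂→115, PM10→170, O₃→92. Ranked high→low: 170, 133, 124, 119, 115, 92. Second-highest sub-index = 133.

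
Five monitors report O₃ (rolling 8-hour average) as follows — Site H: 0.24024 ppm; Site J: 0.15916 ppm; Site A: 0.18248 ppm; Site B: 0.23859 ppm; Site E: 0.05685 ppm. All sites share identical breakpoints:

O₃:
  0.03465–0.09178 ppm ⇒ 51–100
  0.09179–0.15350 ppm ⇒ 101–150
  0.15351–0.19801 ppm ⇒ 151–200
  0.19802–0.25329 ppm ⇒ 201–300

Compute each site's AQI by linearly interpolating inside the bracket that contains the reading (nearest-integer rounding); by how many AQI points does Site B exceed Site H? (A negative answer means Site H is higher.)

Site H: row 0.19802–0.25329 (AQI 201–300). (300−201)·(0.24024−0.19802)/(0.25329−0.19802) + 201 = 99·0.04222/0.05527 + 201 ≈ 276.62 → 277.
Site J: 0.15916 lies in 0.15351–0.19801, so I_lo=151, I_hi=200, C_lo=0.15351, C_hi=0.19801.
(200−151)/(0.19801−0.15351) × (0.15916−0.15351) + 151 = 49/0.04450 × 0.00565 + 151 ≈ 157.22 → 157.
Site A 0.18248: bracket 0.15351–0.19801 → index 151–200; slope 49/0.04450, offset 0.02897.
AQI = 151 + 49/0.04450·0.02897 ≈ 182.90 ⇒ 183.
Site B: 0.23859 ∈ [0.19802, 0.25329] ↔ index [201, 300].
201 + (0.23859−0.19802)·(300−201)/(0.25329−0.19802) = 201 + 0.04057·99/0.05527 ≈ 273.67, so AQI = 274.
Site E 0.05685: bracket 0.03465–0.09178 → index 51–100; slope 49/0.05713, offset 0.02220.
AQI = 51 + 49/0.05713·0.02220 ≈ 70.04 ⇒ 70.
AQIs: Site H=277, Site J=157, Site A=183, Site B=274, Site E=70. Site B (274) − Site H (277) = -3.

-3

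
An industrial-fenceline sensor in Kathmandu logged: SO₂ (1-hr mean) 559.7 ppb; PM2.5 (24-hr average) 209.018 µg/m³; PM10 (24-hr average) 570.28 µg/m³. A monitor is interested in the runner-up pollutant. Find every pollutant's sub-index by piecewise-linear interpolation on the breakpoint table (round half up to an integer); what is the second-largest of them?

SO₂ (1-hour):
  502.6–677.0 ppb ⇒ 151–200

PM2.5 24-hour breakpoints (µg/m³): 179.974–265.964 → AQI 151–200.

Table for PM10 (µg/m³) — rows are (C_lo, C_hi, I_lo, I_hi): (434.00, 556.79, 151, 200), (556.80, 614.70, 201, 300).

168

SO₂ 559.7: bracket 502.6–677.0 → index 151–200; slope 49/174.4, offset 57.1.
AQI = 151 + 49/174.4·57.1 ≈ 167.04 ⇒ 167.
PM2.5: row 179.974–265.964 (AQI 151–200). (200−151)·(209.018−179.974)/(265.964−179.974) + 151 = 49·29.044/85.990 + 151 ≈ 167.55 → 168.
PM10 570.28: bracket 556.80–614.70 → index 201–300; slope 99/57.90, offset 13.48.
AQI = 201 + 99/57.90·13.48 ≈ 224.05 ⇒ 224.
Sub-indices: SO₂→167, PM2.5→168, PM10→224. Ranked high→low: 224, 168, 167. Second-highest sub-index = 168.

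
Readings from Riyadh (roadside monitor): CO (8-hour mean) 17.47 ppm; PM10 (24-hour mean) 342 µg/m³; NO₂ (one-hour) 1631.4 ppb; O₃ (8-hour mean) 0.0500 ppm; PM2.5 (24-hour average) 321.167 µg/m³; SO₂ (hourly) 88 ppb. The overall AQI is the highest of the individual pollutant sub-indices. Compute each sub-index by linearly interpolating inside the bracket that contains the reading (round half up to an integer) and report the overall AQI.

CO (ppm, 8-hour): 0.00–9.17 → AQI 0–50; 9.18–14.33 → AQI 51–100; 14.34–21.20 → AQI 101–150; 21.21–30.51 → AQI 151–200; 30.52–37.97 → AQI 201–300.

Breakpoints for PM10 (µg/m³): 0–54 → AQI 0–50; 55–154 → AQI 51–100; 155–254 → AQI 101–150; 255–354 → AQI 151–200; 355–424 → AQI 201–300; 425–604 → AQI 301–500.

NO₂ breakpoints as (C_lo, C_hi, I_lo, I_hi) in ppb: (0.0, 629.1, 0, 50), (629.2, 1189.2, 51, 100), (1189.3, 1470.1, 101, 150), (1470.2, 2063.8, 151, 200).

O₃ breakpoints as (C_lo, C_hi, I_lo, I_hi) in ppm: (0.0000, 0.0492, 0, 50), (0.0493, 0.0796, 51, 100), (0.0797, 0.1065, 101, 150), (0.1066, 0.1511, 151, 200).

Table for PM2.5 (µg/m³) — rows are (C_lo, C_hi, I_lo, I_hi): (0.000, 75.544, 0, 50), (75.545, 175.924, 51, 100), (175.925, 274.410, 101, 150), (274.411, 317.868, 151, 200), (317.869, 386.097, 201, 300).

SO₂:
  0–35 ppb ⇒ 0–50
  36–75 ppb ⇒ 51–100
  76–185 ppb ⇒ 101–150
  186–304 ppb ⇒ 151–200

206

CO: 17.47 ∈ [14.34, 21.20] ↔ index [101, 150].
101 + (17.47−14.34)·(150−101)/(21.20−14.34) = 101 + 3.13·49/6.86 ≈ 123.36, so AQI = 123.
PM10 342: bracket 255–354 → index 151–200; slope 49/99, offset 87.
AQI = 151 + 49/99·87 ≈ 194.06 ⇒ 194.
NO₂: 1631.4 ∈ [1470.2, 2063.8] ↔ index [151, 200].
151 + (1631.4−1470.2)·(200−151)/(2063.8−1470.2) = 151 + 161.2·49/593.6 ≈ 164.31, so AQI = 164.
O₃: row 0.0493–0.0796 (AQI 51–100). (100−51)·(0.0500−0.0493)/(0.0796−0.0493) + 51 = 49·0.0007/0.0303 + 51 ≈ 52.13 → 52.
PM2.5 321.167: bracket 317.869–386.097 → index 201–300; slope 99/68.228, offset 3.298.
AQI = 201 + 99/68.228·3.298 ≈ 205.79 ⇒ 206.
SO₂: row 76–185 (AQI 101–150). (150−101)·(88−76)/(185−76) + 101 = 49·12/109 + 101 ≈ 106.39 → 106.
Sub-indices: CO→123, PM10→194, NO₂→164, O₃→52, PM2.5→206, SO₂→106. Overall AQI = max = 206; dominant pollutant is PM2.5.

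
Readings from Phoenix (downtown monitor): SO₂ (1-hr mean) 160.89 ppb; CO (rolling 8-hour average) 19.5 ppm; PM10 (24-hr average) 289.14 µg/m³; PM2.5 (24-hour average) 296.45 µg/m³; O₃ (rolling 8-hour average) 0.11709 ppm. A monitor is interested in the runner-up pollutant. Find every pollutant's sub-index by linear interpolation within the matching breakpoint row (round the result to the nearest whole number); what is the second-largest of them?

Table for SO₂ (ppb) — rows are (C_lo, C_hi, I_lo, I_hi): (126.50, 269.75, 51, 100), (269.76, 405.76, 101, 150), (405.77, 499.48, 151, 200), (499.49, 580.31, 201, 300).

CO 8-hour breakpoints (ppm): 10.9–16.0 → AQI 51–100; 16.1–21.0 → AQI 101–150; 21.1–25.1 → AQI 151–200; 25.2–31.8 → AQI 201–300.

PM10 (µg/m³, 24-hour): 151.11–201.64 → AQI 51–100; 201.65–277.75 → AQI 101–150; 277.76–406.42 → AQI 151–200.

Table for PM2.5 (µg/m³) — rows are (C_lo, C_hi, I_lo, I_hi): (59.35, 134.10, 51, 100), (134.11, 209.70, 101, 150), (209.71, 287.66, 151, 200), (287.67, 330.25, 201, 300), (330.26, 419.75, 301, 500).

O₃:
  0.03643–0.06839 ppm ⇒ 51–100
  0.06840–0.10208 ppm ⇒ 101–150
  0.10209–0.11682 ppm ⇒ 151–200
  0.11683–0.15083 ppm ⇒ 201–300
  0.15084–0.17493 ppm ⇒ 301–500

202

SO₂: 160.89 ∈ [126.50, 269.75] ↔ index [51, 100].
51 + (160.89−126.50)·(100−51)/(269.75−126.50) = 51 + 34.39·49/143.25 ≈ 62.76, so AQI = 63.
CO 19.5: bracket 16.1–21.0 → index 101–150; slope 49/4.9, offset 3.4.
AQI = 101 + 49/4.9·3.4 ≈ 135.00 ⇒ 135.
PM10: row 277.76–406.42 (AQI 151–200). (200−151)·(289.14−277.76)/(406.42−277.76) + 151 = 49·11.38/128.66 + 151 ≈ 155.33 → 155.
PM2.5: row 287.67–330.25 (AQI 201–300). (300−201)·(296.45−287.67)/(330.25−287.67) + 201 = 99·8.78/42.58 + 201 ≈ 221.41 → 221.
O₃: 0.11709 ∈ [0.11683, 0.15083] ↔ index [201, 300].
201 + (0.11709−0.11683)·(300−201)/(0.15083−0.11683) = 201 + 0.00026·99/0.03400 ≈ 201.76, so AQI = 202.
Sub-indices: SO₂→63, CO→135, PM10→155, PM2.5→221, O₃→202. Ranked high→low: 221, 202, 155, 135, 63. Second-highest sub-index = 202.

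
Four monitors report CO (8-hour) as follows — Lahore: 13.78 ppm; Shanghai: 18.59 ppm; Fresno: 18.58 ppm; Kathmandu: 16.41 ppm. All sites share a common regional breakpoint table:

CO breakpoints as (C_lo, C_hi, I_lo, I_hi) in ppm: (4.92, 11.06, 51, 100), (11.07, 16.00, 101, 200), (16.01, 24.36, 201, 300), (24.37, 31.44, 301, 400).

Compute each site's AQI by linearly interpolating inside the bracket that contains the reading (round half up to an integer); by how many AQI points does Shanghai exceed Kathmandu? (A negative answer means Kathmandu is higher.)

Lahore: 13.78 ∈ [11.07, 16.00] ↔ index [101, 200].
101 + (13.78−11.07)·(200−101)/(16.00−11.07) = 101 + 2.71·99/4.93 ≈ 155.42, so AQI = 155.
Shanghai 18.59: bracket 16.01–24.36 → index 201–300; slope 99/8.35, offset 2.58.
AQI = 201 + 99/8.35·2.58 ≈ 231.59 ⇒ 232.
Fresno: 18.58 ∈ [16.01, 24.36] ↔ index [201, 300].
201 + (18.58−16.01)·(300−201)/(24.36−16.01) = 201 + 2.57·99/8.35 ≈ 231.47, so AQI = 231.
Kathmandu: 16.41 ∈ [16.01, 24.36] ↔ index [201, 300].
201 + (16.41−16.01)·(300−201)/(24.36−16.01) = 201 + 0.40·99/8.35 ≈ 205.74, so AQI = 206.
AQIs: Lahore=155, Shanghai=232, Fresno=231, Kathmandu=206. Shanghai (232) − Kathmandu (206) = 26.

26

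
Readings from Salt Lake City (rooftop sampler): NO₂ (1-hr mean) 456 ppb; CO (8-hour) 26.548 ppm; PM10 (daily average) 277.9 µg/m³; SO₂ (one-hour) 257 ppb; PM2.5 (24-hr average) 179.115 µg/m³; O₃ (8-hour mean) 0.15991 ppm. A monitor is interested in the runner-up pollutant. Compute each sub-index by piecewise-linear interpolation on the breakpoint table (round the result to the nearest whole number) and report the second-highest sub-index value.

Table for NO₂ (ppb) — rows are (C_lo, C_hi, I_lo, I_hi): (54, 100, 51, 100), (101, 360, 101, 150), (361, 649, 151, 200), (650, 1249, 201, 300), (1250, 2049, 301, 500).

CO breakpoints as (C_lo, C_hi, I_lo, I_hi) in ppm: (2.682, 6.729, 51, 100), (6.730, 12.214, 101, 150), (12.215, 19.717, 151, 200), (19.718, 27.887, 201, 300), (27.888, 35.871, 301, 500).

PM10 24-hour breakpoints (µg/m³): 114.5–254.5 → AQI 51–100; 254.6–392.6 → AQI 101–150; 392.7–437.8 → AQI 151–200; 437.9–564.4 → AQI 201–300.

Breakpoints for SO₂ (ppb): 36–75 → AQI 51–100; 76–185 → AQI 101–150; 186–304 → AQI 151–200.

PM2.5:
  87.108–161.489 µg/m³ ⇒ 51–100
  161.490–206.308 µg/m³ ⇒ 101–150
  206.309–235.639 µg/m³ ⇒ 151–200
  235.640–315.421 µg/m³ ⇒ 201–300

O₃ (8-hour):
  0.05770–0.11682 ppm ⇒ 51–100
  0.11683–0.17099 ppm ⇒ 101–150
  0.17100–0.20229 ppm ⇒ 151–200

NO₂: 456 ∈ [361, 649] ↔ index [151, 200].
151 + (456−361)·(200−151)/(649−361) = 151 + 95·49/288 ≈ 167.16, so AQI = 167.
CO: 26.548 ∈ [19.718, 27.887] ↔ index [201, 300].
201 + (26.548−19.718)·(300−201)/(27.887−19.718) = 201 + 6.830·99/8.169 ≈ 283.77, so AQI = 284.
PM10: 277.9 lies in 254.6–392.6, so I_lo=101, I_hi=150, C_lo=254.6, C_hi=392.6.
(150−101)/(392.6−254.6) × (277.9−254.6) + 101 = 49/138.0 × 23.3 + 101 ≈ 109.27 → 109.
SO₂ 257: bracket 186–304 → index 151–200; slope 49/118, offset 71.
AQI = 151 + 49/118·71 ≈ 180.48 ⇒ 180.
PM2.5 179.115: bracket 161.490–206.308 → index 101–150; slope 49/44.818, offset 17.625.
AQI = 101 + 49/44.818·17.625 ≈ 120.27 ⇒ 120.
O₃: 0.15991 ∈ [0.11683, 0.17099] ↔ index [101, 150].
101 + (0.15991−0.11683)·(150−101)/(0.17099−0.11683) = 101 + 0.04308·49/0.05416 ≈ 139.98, so AQI = 140.
Sub-indices: NO₂→167, CO→284, PM10→109, SO₂→180, PM2.5→120, O₃→140. Ranked high→low: 284, 180, 167, 140, 120, 109. Second-highest sub-index = 180.

180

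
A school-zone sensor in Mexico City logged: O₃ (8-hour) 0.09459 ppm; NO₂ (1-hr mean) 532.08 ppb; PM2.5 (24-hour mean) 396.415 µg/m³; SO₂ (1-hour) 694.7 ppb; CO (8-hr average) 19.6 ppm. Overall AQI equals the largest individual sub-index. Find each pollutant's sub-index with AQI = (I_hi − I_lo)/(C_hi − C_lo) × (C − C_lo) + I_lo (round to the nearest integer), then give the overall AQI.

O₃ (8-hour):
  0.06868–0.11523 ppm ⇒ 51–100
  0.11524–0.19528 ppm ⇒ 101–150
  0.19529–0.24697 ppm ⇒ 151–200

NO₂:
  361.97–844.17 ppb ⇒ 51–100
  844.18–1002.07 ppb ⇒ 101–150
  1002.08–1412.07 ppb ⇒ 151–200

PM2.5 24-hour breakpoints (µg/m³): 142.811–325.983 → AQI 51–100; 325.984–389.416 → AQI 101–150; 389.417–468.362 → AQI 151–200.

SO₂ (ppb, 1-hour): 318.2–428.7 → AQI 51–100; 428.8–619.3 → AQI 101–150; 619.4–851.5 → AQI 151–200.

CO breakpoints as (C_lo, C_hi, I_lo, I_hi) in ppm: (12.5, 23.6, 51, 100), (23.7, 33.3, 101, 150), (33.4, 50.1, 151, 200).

O₃: 0.09459 ∈ [0.06868, 0.11523] ↔ index [51, 100].
51 + (0.09459−0.06868)·(100−51)/(0.11523−0.06868) = 51 + 0.02591·49/0.04655 ≈ 78.27, so AQI = 78.
NO₂: 532.08 lies in 361.97–844.17, so I_lo=51, I_hi=100, C_lo=361.97, C_hi=844.17.
(100−51)/(844.17−361.97) × (532.08−361.97) + 51 = 49/482.20 × 170.11 + 51 ≈ 68.29 → 68.
PM2.5: 396.415 ∈ [389.417, 468.362] ↔ index [151, 200].
151 + (396.415−389.417)·(200−151)/(468.362−389.417) = 151 + 6.998·49/78.945 ≈ 155.34, so AQI = 155.
SO₂: 694.7 lies in 619.4–851.5, so I_lo=151, I_hi=200, C_lo=619.4, C_hi=851.5.
(200−151)/(851.5−619.4) × (694.7−619.4) + 151 = 49/232.1 × 75.3 + 151 ≈ 166.90 → 167.
CO 19.6: bracket 12.5–23.6 → index 51–100; slope 49/11.1, offset 7.1.
AQI = 51 + 49/11.1·7.1 ≈ 82.34 ⇒ 82.
Sub-indices: O₃→78, NO₂→68, PM2.5→155, SO₂→167, CO→82. Overall AQI = max = 167; dominant pollutant is SO₂.

167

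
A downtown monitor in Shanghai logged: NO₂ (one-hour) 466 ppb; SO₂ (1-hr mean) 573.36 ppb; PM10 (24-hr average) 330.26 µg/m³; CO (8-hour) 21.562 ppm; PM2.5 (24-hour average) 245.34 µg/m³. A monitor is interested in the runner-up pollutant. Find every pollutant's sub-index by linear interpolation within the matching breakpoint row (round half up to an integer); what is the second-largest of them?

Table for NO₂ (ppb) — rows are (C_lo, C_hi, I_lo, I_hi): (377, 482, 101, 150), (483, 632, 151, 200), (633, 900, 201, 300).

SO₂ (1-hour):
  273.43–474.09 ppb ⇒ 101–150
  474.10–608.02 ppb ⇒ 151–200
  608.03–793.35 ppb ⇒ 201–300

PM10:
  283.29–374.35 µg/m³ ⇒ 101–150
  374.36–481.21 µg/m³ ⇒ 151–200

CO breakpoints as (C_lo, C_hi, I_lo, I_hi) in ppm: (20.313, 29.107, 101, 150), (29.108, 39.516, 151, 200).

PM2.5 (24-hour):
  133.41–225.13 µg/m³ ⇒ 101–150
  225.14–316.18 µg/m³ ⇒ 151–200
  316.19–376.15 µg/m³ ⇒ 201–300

162

NO₂: row 377–482 (AQI 101–150). (150−101)·(466−377)/(482−377) + 101 = 49·89/105 + 101 ≈ 142.53 → 143.
SO₂: 573.36 lies in 474.10–608.02, so I_lo=151, I_hi=200, C_lo=474.10, C_hi=608.02.
(200−151)/(608.02−474.10) × (573.36−474.10) + 151 = 49/133.92 × 99.26 + 151 ≈ 187.32 → 187.
PM10: 330.26 lies in 283.29–374.35, so I_lo=101, I_hi=150, C_lo=283.29, C_hi=374.35.
(150−101)/(374.35−283.29) × (330.26−283.29) + 101 = 49/91.06 × 46.97 + 101 ≈ 126.27 → 126.
CO: row 20.313–29.107 (AQI 101–150). (150−101)·(21.562−20.313)/(29.107−20.313) + 101 = 49·1.249/8.794 + 101 ≈ 107.96 → 108.
PM2.5: 245.34 ∈ [225.14, 316.18] ↔ index [151, 200].
151 + (245.34−225.14)·(200−151)/(316.18−225.14) = 151 + 20.20·49/91.04 ≈ 161.87, so AQI = 162.
Sub-indices: NO₂→143, SO₂→187, PM10→126, CO→108, PM2.5→162. Ranked high→low: 187, 162, 143, 126, 108. Second-highest sub-index = 162.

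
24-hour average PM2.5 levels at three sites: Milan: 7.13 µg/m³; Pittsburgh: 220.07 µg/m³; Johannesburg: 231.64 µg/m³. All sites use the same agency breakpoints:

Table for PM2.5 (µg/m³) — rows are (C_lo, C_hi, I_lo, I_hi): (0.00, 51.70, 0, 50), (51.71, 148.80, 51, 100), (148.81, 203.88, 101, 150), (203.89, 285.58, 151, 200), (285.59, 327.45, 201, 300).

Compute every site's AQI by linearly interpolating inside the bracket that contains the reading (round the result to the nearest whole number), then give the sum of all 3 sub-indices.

336

Milan: row 0.00–51.70 (AQI 0–50). (50−0)·(7.13−0.00)/(51.70−0.00) + 0 = 50·7.13/51.70 + 0 ≈ 6.90 → 7.
Pittsburgh: 220.07 ∈ [203.89, 285.58] ↔ index [151, 200].
151 + (220.07−203.89)·(200−151)/(285.58−203.89) = 151 + 16.18·49/81.69 ≈ 160.71, so AQI = 161.
Johannesburg: 231.64 ∈ [203.89, 285.58] ↔ index [151, 200].
151 + (231.64−203.89)·(200−151)/(285.58−203.89) = 151 + 27.75·49/81.69 ≈ 167.65, so AQI = 168.
AQIs: Milan=7, Pittsburgh=161, Johannesburg=168. Sum = 7 + 161 + 168 = 336.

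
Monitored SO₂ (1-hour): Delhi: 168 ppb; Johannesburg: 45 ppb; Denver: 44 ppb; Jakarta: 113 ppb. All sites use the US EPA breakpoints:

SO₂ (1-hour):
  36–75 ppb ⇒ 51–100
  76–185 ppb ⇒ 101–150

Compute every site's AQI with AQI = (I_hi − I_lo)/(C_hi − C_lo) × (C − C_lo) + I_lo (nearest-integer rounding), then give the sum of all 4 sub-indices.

Delhi: 168 ∈ [76, 185] ↔ index [101, 150].
101 + (168−76)·(150−101)/(185−76) = 101 + 92·49/109 ≈ 142.36, so AQI = 142.
Johannesburg: row 36–75 (AQI 51–100). (100−51)·(45−36)/(75−36) + 51 = 49·9/39 + 51 ≈ 62.31 → 62.
Denver: row 36–75 (AQI 51–100). (100−51)·(44−36)/(75−36) + 51 = 49·8/39 + 51 ≈ 61.05 → 61.
Jakarta: 113 lies in 76–185, so I_lo=101, I_hi=150, C_lo=76, C_hi=185.
(150−101)/(185−76) × (113−76) + 101 = 49/109 × 37 + 101 ≈ 117.63 → 118.
AQIs: Delhi=142, Johannesburg=62, Denver=61, Jakarta=118. Sum = 142 + 62 + 61 + 118 = 383.

383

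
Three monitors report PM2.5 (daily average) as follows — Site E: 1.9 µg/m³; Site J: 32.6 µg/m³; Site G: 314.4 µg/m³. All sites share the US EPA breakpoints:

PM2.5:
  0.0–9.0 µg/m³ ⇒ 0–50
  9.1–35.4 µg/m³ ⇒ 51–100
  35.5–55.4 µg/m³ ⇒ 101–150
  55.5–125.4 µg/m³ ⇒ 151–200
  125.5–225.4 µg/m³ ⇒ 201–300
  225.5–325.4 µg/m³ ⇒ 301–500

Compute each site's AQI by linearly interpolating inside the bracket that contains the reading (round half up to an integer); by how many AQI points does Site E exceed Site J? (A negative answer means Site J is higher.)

-84

Site E: 1.9 ∈ [0.0, 9.0] ↔ index [0, 50].
0 + (1.9−0.0)·(50−0)/(9.0−0.0) = 0 + 1.9·50/9.0 ≈ 10.56, so AQI = 11.
Site J: row 9.1–35.4 (AQI 51–100). (100−51)·(32.6−9.1)/(35.4−9.1) + 51 = 49·23.5/26.3 + 51 ≈ 94.78 → 95.
Site G 314.4: bracket 225.5–325.4 → index 301–500; slope 199/99.9, offset 88.9.
AQI = 301 + 199/99.9·88.9 ≈ 478.09 ⇒ 478.
AQIs: Site E=11, Site J=95, Site G=478. Site E (11) − Site J (95) = -84.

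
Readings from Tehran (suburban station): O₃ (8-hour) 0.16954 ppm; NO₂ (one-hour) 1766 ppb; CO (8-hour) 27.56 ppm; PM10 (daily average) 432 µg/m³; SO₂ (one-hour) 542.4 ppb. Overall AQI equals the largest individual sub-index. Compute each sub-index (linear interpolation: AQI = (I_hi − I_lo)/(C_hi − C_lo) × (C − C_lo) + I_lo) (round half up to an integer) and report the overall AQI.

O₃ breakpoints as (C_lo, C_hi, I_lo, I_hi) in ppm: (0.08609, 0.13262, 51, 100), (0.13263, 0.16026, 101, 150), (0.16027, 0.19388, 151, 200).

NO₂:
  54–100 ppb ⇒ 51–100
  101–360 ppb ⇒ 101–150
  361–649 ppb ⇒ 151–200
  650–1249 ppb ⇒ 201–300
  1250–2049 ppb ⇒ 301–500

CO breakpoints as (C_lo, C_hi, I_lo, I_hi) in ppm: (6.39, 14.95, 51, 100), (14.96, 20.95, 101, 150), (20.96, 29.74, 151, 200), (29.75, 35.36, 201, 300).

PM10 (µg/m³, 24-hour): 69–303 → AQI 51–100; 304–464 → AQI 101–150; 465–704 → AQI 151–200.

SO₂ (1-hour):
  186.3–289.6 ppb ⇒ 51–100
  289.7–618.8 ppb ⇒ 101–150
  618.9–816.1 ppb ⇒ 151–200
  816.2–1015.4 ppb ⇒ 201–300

O₃: 0.16954 lies in 0.16027–0.19388, so I_lo=151, I_hi=200, C_lo=0.16027, C_hi=0.19388.
(200−151)/(0.19388−0.16027) × (0.16954−0.16027) + 151 = 49/0.03361 × 0.00927 + 151 ≈ 164.51 → 165.
NO₂: 1766 lies in 1250–2049, so I_lo=301, I_hi=500, C_lo=1250, C_hi=2049.
(500−301)/(2049−1250) × (1766−1250) + 301 = 199/799 × 516 + 301 ≈ 429.52 → 430.
CO: 27.56 lies in 20.96–29.74, so I_lo=151, I_hi=200, C_lo=20.96, C_hi=29.74.
(200−151)/(29.74−20.96) × (27.56−20.96) + 151 = 49/8.78 × 6.60 + 151 ≈ 187.83 → 188.
PM10: 432 lies in 304–464, so I_lo=101, I_hi=150, C_lo=304, C_hi=464.
(150−101)/(464−304) × (432−304) + 101 = 49/160 × 128 + 101 ≈ 140.20 → 140.
SO₂: 542.4 lies in 289.7–618.8, so I_lo=101, I_hi=150, C_lo=289.7, C_hi=618.8.
(150−101)/(618.8−289.7) × (542.4−289.7) + 101 = 49/329.1 × 252.7 + 101 ≈ 138.62 → 139.
Sub-indices: O₃→165, NO₂→430, CO→188, PM10→140, SO₂→139. Overall AQI = max = 430; dominant pollutant is NO₂.

430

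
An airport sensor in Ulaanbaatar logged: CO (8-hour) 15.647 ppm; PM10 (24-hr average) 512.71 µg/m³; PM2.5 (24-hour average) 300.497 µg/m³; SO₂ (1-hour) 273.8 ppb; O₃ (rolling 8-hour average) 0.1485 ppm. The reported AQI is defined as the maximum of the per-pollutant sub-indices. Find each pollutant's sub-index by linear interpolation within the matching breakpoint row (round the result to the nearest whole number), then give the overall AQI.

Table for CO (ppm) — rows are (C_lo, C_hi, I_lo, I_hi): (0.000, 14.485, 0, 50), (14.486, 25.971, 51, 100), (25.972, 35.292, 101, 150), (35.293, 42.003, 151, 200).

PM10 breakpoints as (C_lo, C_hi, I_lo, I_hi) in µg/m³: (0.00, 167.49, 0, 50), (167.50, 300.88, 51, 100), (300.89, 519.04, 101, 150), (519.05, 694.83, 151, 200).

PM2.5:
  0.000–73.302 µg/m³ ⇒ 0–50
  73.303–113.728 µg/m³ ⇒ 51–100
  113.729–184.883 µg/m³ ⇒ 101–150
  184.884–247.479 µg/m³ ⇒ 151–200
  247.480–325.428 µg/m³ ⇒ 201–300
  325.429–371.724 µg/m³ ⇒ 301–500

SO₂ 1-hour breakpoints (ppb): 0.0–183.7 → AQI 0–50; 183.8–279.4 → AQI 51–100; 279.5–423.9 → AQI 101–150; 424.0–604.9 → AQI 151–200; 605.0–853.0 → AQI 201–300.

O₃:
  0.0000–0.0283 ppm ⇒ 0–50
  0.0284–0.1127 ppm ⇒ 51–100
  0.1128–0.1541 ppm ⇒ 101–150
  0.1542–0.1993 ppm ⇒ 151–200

CO 15.647: bracket 14.486–25.971 → index 51–100; slope 49/11.485, offset 1.161.
AQI = 51 + 49/11.485·1.161 ≈ 55.95 ⇒ 56.
PM10: 512.71 ∈ [300.89, 519.04] ↔ index [101, 150].
101 + (512.71−300.89)·(150−101)/(519.04−300.89) = 101 + 211.82·49/218.15 ≈ 148.58, so AQI = 149.
PM2.5: row 247.480–325.428 (AQI 201–300). (300−201)·(300.497−247.480)/(325.428−247.480) + 201 = 99·53.017/77.948 + 201 ≈ 268.34 → 268.
SO₂: 273.8 lies in 183.8–279.4, so I_lo=51, I_hi=100, C_lo=183.8, C_hi=279.4.
(100−51)/(279.4−183.8) × (273.8−183.8) + 51 = 49/95.6 × 90.0 + 51 ≈ 97.13 → 97.
O₃: 0.1485 lies in 0.1128–0.1541, so I_lo=101, I_hi=150, C_lo=0.1128, C_hi=0.1541.
(150−101)/(0.1541−0.1128) × (0.1485−0.1128) + 101 = 49/0.0413 × 0.0357 + 101 ≈ 143.36 → 143.
Sub-indices: CO→56, PM10→149, PM2.5→268, SO₂→97, O₃→143. Overall AQI = max = 268; dominant pollutant is PM2.5.

268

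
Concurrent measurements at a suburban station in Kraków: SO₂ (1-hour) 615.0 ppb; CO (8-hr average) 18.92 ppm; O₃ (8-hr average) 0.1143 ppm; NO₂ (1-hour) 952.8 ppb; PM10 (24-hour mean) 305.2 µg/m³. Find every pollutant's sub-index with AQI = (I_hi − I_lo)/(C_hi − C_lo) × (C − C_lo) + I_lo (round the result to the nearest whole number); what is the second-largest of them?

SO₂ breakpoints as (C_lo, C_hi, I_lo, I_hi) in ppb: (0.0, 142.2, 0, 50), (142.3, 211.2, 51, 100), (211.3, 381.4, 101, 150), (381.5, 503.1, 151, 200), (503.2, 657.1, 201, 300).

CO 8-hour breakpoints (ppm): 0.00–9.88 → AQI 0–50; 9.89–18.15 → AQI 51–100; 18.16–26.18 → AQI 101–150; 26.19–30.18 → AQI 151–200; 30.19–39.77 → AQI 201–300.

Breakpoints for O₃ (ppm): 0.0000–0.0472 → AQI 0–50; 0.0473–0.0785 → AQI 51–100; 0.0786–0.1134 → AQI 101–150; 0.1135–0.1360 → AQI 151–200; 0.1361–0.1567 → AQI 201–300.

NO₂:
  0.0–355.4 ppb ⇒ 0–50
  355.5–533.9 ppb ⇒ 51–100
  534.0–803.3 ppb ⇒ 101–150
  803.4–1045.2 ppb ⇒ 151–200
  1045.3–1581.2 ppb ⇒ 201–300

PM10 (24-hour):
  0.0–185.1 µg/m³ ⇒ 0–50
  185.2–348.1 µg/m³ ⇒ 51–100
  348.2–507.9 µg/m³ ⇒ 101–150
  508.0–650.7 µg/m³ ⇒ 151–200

181

SO₂: 615.0 ∈ [503.2, 657.1] ↔ index [201, 300].
201 + (615.0−503.2)·(300−201)/(657.1−503.2) = 201 + 111.8·99/153.9 ≈ 272.92, so AQI = 273.
CO 18.92: bracket 18.16–26.18 → index 101–150; slope 49/8.02, offset 0.76.
AQI = 101 + 49/8.02·0.76 ≈ 105.64 ⇒ 106.
O₃: 0.1143 ∈ [0.1135, 0.1360] ↔ index [151, 200].
151 + (0.1143−0.1135)·(200−151)/(0.1360−0.1135) = 151 + 0.0008·49/0.0225 ≈ 152.74, so AQI = 153.
NO₂: 952.8 ∈ [803.4, 1045.2] ↔ index [151, 200].
151 + (952.8−803.4)·(200−151)/(1045.2−803.4) = 151 + 149.4·49/241.8 ≈ 181.28, so AQI = 181.
PM10 305.2: bracket 185.2–348.1 → index 51–100; slope 49/162.9, offset 120.0.
AQI = 51 + 49/162.9·120.0 ≈ 87.10 ⇒ 87.
Sub-indices: SO₂→273, CO→106, O₃→153, NO₂→181, PM10→87. Ranked high→low: 273, 181, 153, 106, 87. Second-highest sub-index = 181.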